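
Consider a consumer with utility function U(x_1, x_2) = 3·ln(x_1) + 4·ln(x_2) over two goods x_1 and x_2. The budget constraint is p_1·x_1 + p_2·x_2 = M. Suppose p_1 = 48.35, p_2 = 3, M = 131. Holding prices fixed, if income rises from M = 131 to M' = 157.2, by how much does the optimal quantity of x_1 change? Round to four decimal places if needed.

Δx_1* = 0.2322

The MRS is (3/4)·x_2/x_1. Set MRS = p_1/p_2.
Rearranging, p_2·x_2 = (4/3)·p_1·x_1. Substituting into the budget gives p_1·x_1·(1 + (4/3)) = M.
Demand: x_1*(p_1,p_2,M) = 3/7·M/p_1 and x_2* = 4/7·M/p_2.
At p_1=48.35, p_2=3, M=131: x_1* = 3/7·131/48.35 = 1.1612.
At M' = 157.2: x_1* = 1.3934. Change: 1.3934 − 1.1612 = 0.2322.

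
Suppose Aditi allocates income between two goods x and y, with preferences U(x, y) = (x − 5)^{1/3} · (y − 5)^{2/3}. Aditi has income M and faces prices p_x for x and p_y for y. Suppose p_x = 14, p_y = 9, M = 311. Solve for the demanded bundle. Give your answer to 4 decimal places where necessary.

x* = 9.6667, y* = 19.5185

Let x' = x−5, y' = y−5. MRS = (1/2)·y'/x' = p_x/p_y.
After buying the subsistence bundle (5, 5), a share 1/3 of the remaining income goes to x: x* = 5 + 1/3·(M − 5p_x − 5p_y)/p_x.
Discretionary income = 311 − 5·14 − 5·9 = 196; x* = 5 + 1/3·196/14 = 9.6667; y* = 5 + 2/3·196/9 = 19.5185.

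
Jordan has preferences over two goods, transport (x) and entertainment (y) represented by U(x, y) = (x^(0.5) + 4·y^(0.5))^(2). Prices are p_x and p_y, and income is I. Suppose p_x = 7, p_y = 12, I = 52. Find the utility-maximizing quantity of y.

y* = 3.914

MU_x ∝ x^(-0.5), MU_y ∝ 4·y^(-0.5), so MRS = (1/4)·(y/x)^(0.5) = p_x/p_y.
Hence y/x = (4·p_x/p_y)^(1/(0.5)), i.e. raised to the 2 power.
With the ratio pinned down, the budget gives x* = I/(p_x + p_y·(y/x)) and y* = (y/x)·x*.
Numerically y/x = 5.444444, so x* = 52/(7 + 12·5.444444) = 0.7189 and y* = 5.444444·0.7189 = 3.914.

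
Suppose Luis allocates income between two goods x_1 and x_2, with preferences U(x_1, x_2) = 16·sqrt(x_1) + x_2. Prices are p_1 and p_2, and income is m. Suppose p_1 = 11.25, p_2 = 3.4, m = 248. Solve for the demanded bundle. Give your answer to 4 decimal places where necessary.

x_1* = 5.8456, x_2* = 53.599

MU_x_1 = 8/√x_1, MU_x_2 = 1. Tangency: 8/√x_1 = p_1/p_2.
Solve: √x_1 = 8·p_2/p_1, so x_1*(p_1,p_2) = (8·p_2/p_1)², and x_2* = (m − p_1·x_1*)/p_2.
Plugging in: x_1* = (8·3.4/11.25)² = 5.8456, x_2* = 53.599.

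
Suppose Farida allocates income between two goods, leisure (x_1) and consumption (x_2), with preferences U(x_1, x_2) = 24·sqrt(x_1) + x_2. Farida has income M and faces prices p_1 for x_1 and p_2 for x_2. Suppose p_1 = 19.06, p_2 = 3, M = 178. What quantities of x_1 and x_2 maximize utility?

Thus x_1* = (12·p_2/p_1)² — independent of M — with the rest of income spent on x_2.
Plugging in: x_1* = (12·3/19.06)² = 3.5675, x_2* = 36.6681.

x_1* = 3.5675, x_2* = 36.6681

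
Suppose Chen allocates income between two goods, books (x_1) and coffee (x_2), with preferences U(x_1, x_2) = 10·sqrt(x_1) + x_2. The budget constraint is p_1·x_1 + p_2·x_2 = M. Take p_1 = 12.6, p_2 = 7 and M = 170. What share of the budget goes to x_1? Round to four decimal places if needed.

share on x_1 = 0.5719

Thus x_1* = (5·p_2/p_1)² — independent of M — with the rest of income spent on x_2.
Plugging in: x_1* = (5·7/12.6)² = 7.716, x_2* = 10.3968.
Expenditure on x_1: 12.6·7.716 = 97.2222; share = 0.5719.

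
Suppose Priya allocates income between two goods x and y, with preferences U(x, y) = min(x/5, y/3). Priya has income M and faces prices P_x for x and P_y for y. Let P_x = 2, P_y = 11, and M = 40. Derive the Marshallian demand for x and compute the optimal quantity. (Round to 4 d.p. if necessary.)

x* = 4.6512

Here 5·2 + 3·11 = 43, giving x* = 4.6512.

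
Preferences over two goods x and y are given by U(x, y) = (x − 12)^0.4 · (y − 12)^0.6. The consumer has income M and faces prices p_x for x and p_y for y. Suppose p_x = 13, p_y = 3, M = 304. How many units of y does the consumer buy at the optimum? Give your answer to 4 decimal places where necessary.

This is Cobb-Douglas in (x−12, y−12): tangency gives 0.4·p_y·(y−12) = 0.6·p_x·(x−12).
Substituting into the budget: x* = 12 + 0.4·(M − 12·p_x − 12·p_y)/p_x, and y* = 12 + 0.6·(…)/p_y.
Discretionary income = 304 − 12·13 − 12·3 = 112; y* = 12 + 0.6·112/3 = 34.4.

y* = 34.4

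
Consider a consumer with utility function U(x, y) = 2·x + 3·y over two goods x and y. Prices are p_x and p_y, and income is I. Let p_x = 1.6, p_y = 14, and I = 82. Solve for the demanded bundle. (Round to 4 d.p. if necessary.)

Linear utility — the consumer picks whichever good has higher MU/price: 2/1.6 = 1.25 vs 3/14 = 0.2143.
x gives more utility per dollar, so spend all income on x: x* = I/p_x, y* = 0.
Numerically: x* = 51.25, y* = 0.

x* = 51.25, y* = 0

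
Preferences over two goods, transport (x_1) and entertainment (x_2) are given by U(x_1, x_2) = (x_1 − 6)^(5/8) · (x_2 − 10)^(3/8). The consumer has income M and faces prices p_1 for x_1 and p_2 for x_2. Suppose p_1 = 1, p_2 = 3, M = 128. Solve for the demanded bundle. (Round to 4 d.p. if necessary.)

Let x_1' = x_1−6, x_2' = x_2−10. MRS = (5/3)·x_2'/x_1' = p_1/p_2.
Substituting into the budget: x_1* = 6 + 0.625·(M − 6·p_1 − 10·p_2)/p_1, and x_2* = 10 + 0.375·(…)/p_2.
Discretionary income = 128 − 6·1 − 10·3 = 92; x_1* = 6 + 0.625·92/1 = 63.5; x_2* = 10 + 0.375·92/3 = 21.5.

x_1* = 63.5, x_2* = 21.5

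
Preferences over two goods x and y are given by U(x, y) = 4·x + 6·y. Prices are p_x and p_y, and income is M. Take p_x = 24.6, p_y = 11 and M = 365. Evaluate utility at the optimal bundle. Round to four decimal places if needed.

Numerically: x* = 0, y* = 33.1818.
Utility at the optimum: U(0, 33.1818) = 199.0909.

V = 199.0909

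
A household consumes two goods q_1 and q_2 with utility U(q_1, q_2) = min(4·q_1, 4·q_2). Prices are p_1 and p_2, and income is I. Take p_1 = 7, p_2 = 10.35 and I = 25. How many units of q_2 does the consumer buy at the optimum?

Demand: q_1*(p_1,p_2,I) = 4·I/(4·p_1 + 4·p_2), q_2* = 4·I/(4·p_1 + 4·p_2).
Here 4·7 + 4·10.35 = 69.4, giving q_2* = 1.4409.

q_2* = 1.4409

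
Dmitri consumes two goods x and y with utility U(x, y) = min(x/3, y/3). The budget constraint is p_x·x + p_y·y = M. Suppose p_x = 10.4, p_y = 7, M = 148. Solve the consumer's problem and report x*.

x* = 8.5057

With perfect complements, no substitution: consume in ratio x:y = 3:3.
Budget: p_x·x + p_y·x = M, so (3·p_x + 3·p_y)·x = 3·M.
Demand: x*(p_x,p_y,M) = 3·M/(3·p_x + 3·p_y), y* = 3·M/(3·p_x + 3·p_y).
Here 3·10.4 + 3·7 = 52.2, giving x* = 8.5057.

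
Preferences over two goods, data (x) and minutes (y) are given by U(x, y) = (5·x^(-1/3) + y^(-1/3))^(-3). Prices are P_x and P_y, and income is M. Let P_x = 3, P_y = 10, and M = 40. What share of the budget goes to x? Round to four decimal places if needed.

share on x = 0.7122

From the CES first-order condition, 5·(y/x)^(4/3) = P_x/P_y.
Hence y/x = ((1/5)·P_x/P_y)^(1/(4/3)), i.e. raised to the 0.75 power.
Substitute y = (y/x)·x into the budget: x* = M/(P_x + P_y·(y/x)).
Numerically y/x = 0.121231, so x* = 40/(3 + 10·0.121231) = 9.496 and y* = 0.121231·9.496 = 1.1512.
Expenditure on x: 3·9.496 = 28.4879; share = 0.7122.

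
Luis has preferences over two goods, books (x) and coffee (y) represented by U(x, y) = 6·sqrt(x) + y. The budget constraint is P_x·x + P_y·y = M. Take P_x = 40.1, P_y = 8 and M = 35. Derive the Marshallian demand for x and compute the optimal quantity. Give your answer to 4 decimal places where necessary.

x* = 0.3582

MU_x = 3/√x, MU_y = 1. Tangency: 3/√x = P_x/P_y.
Thus x* = (3·P_y/P_x)² — independent of M — with the rest of income spent on y.
Plugging in: x* = (3·8/40.1)² = 0.3582.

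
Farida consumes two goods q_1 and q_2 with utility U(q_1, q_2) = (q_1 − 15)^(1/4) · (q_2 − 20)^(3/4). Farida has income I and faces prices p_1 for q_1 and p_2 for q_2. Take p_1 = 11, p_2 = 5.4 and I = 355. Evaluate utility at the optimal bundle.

V = 7.2435

After buying the subsistence bundle (15, 20), a share 0.25 of the remaining income goes to q_1: q_1* = 15 + 0.25·(I − 15p_1 − 20p_2)/p_1.
Discretionary income = 355 − 15·11 − 20·5.4 = 82; q_1* = 15 + 0.25·82/11 = 16.8636; q_2* = 20 + 0.75·82/5.4 = 31.3889.
Utility at the optimum: U(16.8636, 31.3889) = 7.2435.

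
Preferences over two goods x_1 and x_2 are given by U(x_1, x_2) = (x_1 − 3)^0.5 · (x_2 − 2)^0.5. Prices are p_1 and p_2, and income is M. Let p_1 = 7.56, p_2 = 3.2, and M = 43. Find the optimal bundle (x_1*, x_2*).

Let x_1' = x_1−3, x_2' = x_2−2. MRS = x_2'/x_1' = p_1/p_2.
Substituting into the budget: x_1* = 3 + 0.5·(M − 3·p_1 − 2·p_2)/p_1, and x_2* = 2 + 0.5·(…)/p_2.
Discretionary income = 43 − 3·7.56 − 2·3.2 = 13.92; x_1* = 3 + 0.5·13.92/7.56 = 3.9206; x_2* = 2 + 0.5·13.92/3.2 = 4.175.

x_1* = 3.9206, x_2* = 4.175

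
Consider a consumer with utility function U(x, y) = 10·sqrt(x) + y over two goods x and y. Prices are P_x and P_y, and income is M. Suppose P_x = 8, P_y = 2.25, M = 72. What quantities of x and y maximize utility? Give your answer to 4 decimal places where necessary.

Set MRS = P_x/P_y: 5·x^(−1/2) = P_x/P_y.
Thus x* = (5·P_y/P_x)² — independent of M — with the rest of income spent on y.
Plugging in: x* = (5·2.25/8)² = 1.9775, y* = 24.9688.

x* = 1.9775, y* = 24.9688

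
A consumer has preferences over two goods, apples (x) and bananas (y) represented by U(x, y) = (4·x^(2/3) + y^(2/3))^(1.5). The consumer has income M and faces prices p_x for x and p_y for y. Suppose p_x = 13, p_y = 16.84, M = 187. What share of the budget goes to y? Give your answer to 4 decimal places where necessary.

MU_x ∝ 4·x^(-1/3), MU_y ∝ y^(-1/3), so MRS = 4·(y/x)^(1/3) = p_x/p_y.
Hence y/x = ((1/4)·p_x/p_y)^(1/(1/3)), i.e. raised to the 3 power.
Substitute y = (y/x)·x into the budget: x* = M/(p_x + p_y·(y/x)).
Numerically y/x = 0.007188, so x* = 187/(13 + 16.84·0.007188) = 14.2519 and y* = 0.007188·14.2519 = 0.1024.
Expenditure on y: 16.84·0.1024 = 1.7252; share = 0.0092.

share on y = 0.0092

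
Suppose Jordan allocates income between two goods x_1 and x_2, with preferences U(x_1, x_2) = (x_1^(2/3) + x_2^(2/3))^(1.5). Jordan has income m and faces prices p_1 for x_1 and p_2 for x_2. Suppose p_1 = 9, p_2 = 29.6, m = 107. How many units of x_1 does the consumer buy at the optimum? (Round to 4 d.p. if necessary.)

MRS = MU_x_1/MU_x_2 = (x_2/x_1)^(1/3). Set equal to p_1/p_2.
Hence x_2/x_1 = (p_1/p_2)^(1/(1/3)), i.e. raised to the 3 power.
With the ratio pinned down, the budget gives x_1* = m/(p_1 + p_2·(x_2/x_1)) and x_2* = (x_2/x_1)·x_1*.
Numerically x_2/x_1 = 0.028109, so x_1* = 107/(9 + 29.6·0.028109) = 10.8828.

x_1* = 10.8828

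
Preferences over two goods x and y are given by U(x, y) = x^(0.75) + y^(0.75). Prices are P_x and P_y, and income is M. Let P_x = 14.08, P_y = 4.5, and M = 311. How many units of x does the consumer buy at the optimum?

x* = 0.6983

From the CES first-order condition, (y/x)^(0.25) = P_x/P_y.
Hence y/x = (P_x/P_y)^(1/(0.25)), i.e. raised to the 4 power.
With the ratio pinned down, the budget gives x* = M/(P_x + P_y·(y/x)) and y* = (y/x)·x*.
Numerically y/x = 95.843036, so x* = 311/(14.08 + 4.5·95.843036) = 0.6983.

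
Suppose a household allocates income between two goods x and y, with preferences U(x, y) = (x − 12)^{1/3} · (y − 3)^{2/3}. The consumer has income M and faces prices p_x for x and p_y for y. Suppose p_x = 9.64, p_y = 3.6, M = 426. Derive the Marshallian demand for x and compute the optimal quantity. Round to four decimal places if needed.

Let x' = x−12, y' = y−3. MRS = (1/2)·y'/x' = p_x/p_y.
After buying the subsistence bundle (12, 3), a share 1/3 of the remaining income goes to x: x* = 12 + 1/3·(M − 12p_x − 3p_y)/p_x.
Discretionary income = 426 − 12·9.64 − 3·3.6 = 299.52; x* = 12 + 1/3·299.52/9.64 = 22.3568.

x* = 22.3568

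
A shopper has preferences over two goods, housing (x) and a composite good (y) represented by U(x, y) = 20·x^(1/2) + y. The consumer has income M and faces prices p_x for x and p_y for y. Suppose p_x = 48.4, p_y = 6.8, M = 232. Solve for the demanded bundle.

Utility is quasi-linear in y; the FOC for x is 10/√x = p_x/p_y.
Thus x* = (10·p_y/p_x)² — independent of M — with the rest of income spent on y.
Plugging in: x* = (10·6.8/48.4)² = 1.9739, y* = 20.0681.

x* = 1.9739, y* = 20.0681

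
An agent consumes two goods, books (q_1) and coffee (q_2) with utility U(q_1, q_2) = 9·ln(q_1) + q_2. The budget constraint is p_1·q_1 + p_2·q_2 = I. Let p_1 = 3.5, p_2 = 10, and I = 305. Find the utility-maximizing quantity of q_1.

q_1* = 25.7143

MU_q_1 = 9/q_1, MU_q_2 = 1. Tangency: 9/q_1 = p_1/p_2.
So q_1*(p_1,p_2) = 9·p_2/p_1, independent of income; and q_2* = (I − 9·p_2)/p_2.
At the given prices: q_1* = 9·10/3.5 = 25.7143.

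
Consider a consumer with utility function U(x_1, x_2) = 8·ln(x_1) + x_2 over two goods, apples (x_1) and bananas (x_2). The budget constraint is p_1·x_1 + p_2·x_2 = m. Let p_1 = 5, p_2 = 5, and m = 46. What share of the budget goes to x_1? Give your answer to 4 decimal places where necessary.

So x_1*(p_1,p_2) = 8·p_2/p_1, independent of income; and x_2* = (m − 8·p_2)/p_2.
At the given prices: x_1* = 8·5/5 = 8, and x_2* = 1.2.
Expenditure on x_1: 5·8 = 40; share = 0.8696.

share on x_1 = 0.8696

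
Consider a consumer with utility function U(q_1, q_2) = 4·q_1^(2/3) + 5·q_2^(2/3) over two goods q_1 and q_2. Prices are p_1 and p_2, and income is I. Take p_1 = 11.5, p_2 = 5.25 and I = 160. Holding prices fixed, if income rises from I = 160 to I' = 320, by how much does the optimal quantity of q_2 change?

From the CES first-order condition, (4/5)·(q_2/q_1)^(1/3) = p_1/p_2.
Hence q_2/q_1 = ((5/4)·p_1/p_2)^(1/(1/3)), i.e. raised to the 3 power.
With the ratio pinned down, the budget gives q_1* = I/(p_1 + p_2·(q_2/q_1)) and q_2* = (q_2/q_1)·q_1*.
Numerically q_2/q_1 = 20.527953, so q_1* = 160/(11.5 + 5.25·20.527953) = 1.3415 and q_2* = 20.527953·1.3415 = 27.5377.
At I' = 320: q_2* = 55.0754. Change: 55.0754 − 27.5377 = 27.5377.

Δq_2* = 27.5377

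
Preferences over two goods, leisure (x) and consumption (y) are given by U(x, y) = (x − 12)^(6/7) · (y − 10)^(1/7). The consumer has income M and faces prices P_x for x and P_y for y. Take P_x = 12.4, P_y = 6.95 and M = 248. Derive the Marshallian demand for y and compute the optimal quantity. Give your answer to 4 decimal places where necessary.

MRS = 6·(y−10)/(x−12). Tangency with P_x/P_y gives y−10 = (1/6)·(P_x/P_y)·(x−12).
Substituting into the budget: x* = 12 + 6/7·(M − 12·P_x − 10·P_y)/P_x, and y* = 10 + 1/7·(…)/P_y.
Discretionary income = 248 − 12·12.4 − 10·6.95 = 29.7; y* = 10 + 1/7·29.7/6.95 = 10.6105.

y* = 10.6105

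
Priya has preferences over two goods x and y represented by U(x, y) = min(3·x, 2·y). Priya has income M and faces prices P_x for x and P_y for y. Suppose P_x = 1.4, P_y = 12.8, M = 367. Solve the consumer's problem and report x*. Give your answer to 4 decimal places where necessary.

x* = 17.8155

Leontief preferences: the optimum is at the kink where x/2 = y/3, i.e. y = (3/2)·x.
Budget: P_x·x + P_y·(3/2)·x = M, so (2·P_x + 3·P_y)·x = 2·M.
Demand: x*(P_x,P_y,M) = 2·M/(2·P_x + 3·P_y), y* = 3·M/(2·P_x + 3·P_y).
Here 2·1.4 + 3·12.8 = 41.2, giving x* = 17.8155.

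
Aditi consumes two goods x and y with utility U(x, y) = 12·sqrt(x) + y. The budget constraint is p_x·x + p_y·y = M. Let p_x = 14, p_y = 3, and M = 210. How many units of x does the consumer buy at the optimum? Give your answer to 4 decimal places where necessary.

x* = 1.6531

Set MRS = p_x/p_y: 6·x^(−1/2) = p_x/p_y.
Solve: √x = 6·p_y/p_x, so x*(p_x,p_y) = (6·p_y/p_x)², and y* = (M − p_x·x*)/p_y.
Plugging in: x* = (6·3/14)² = 1.6531.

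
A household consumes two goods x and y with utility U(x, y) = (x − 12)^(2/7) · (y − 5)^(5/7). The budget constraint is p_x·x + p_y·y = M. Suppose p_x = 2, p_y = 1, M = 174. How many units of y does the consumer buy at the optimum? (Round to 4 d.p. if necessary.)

y* = 108.5714

Let x' = x−12, y' = y−5. MRS = (2/5)·y'/x' = p_x/p_y.
Substituting into the budget: x* = 12 + 2/7·(M − 12·p_x − 5·p_y)/p_x, and y* = 5 + 5/7·(…)/p_y.
Discretionary income = 174 − 12·2 − 5·1 = 145; y* = 5 + 5/7·145/1 = 108.5714.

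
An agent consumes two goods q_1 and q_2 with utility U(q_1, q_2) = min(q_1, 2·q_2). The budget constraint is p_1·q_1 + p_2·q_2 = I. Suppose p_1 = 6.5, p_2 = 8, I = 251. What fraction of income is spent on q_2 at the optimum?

Leontief preferences: the optimum is at the kink where q_1/2 = q_2/1, i.e. q_2 = (1/2)·q_1.
Budget: p_1·q_1 + p_2·(1/2)·q_1 = I, so (2·p_1 + p_2)·q_1 = 2·I.
Demand: q_1*(p_1,p_2,I) = 2·I/(2·p_1 + p_2), q_2* = I/(2·p_1 + p_2).
Here 2·6.5 + 8 = 21, giving q_1* = 23.9048 and q_2* = 11.9524.
Expenditure on q_2: 8·11.9524 = 95.619; share = 0.381.

share on q_2 = 0.381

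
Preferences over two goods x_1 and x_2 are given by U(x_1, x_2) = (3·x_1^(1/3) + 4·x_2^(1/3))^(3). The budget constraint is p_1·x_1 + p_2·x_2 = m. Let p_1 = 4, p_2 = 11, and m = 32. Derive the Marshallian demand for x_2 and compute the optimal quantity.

x_2* = 1.4006

MU_x_1 ∝ 3·x_1^(-2/3), MU_x_2 ∝ 4·x_2^(-2/3), so MRS = (3/4)·(x_2/x_1)^(2/3) = p_1/p_2.
Hence x_2/x_1 = ((4/3)·p_1/p_2)^(1/(2/3)), i.e. raised to the 1.5 power.
Substitute x_2 = (x_2/x_1)·x_1 into the budget: x_1* = m/(p_1 + p_2·(x_2/x_1)).
Numerically x_2/x_1 = 0.337605, so x_1* = 32/(4 + 11·0.337605) = 4.1485 and x_2* = 0.337605·4.1485 = 1.4006.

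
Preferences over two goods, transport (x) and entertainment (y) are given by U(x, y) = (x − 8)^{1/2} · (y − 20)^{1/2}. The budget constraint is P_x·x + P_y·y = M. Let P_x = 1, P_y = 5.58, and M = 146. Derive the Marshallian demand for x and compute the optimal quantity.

x* = 21.2

This is Cobb-Douglas in (x−8, y−20): tangency gives 0.5·P_y·(y−20) = 0.5·P_x·(x−8).
After buying the subsistence bundle (8, 20), a share 0.5 of the remaining income goes to x: x* = 8 + 0.5·(M − 8P_x − 20P_y)/P_x.
Discretionary income = 146 − 8·1 − 20·5.58 = 26.4; x* = 8 + 0.5·26.4/1 = 21.2.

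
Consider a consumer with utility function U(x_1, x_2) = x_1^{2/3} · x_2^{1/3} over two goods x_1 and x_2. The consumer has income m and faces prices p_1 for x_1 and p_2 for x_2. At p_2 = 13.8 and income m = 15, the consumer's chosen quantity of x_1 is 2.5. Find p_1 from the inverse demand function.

p_1 = 4

Tangency: MRS = 2·x_2/x_1 = p_1/p_2.
So 2/3·p_2·x_2 = 1/3·p_1·x_1; combined with the budget, a share 2/3 of income goes to x_1.
Demand: x_1*(p_1,p_2,m) = 2/3·m/p_1 and x_2* = 1/3·m/p_2.
Set x_1* = 2.5 in the demand function and solve for p_1: p_1 = 4.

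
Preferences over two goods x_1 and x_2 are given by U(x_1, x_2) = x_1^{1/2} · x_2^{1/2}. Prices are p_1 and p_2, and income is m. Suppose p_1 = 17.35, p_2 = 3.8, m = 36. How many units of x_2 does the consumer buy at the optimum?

x_2* = 4.7368

The MRS is x_2/x_1. Set MRS = p_1/p_2.
Rearranging, p_2·x_2 = p_1·x_1. Substituting into the budget gives p_1·x_1·(1 + 1) = m.
Demand: x_1*(p_1,p_2,m) = 0.5·m/p_1 and x_2* = 0.5·m/p_2.
At p_1=17.35, p_2=3.8, m=36: x_2* = 0.5·36/3.8 = 4.7368.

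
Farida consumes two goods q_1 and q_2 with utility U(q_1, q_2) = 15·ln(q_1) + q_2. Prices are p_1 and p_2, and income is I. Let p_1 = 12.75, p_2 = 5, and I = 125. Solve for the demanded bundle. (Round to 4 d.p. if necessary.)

q_1* = 5.8824, q_2* = 10

So q_1*(p_1,p_2) = 15·p_2/p_1, independent of income; and q_2* = (I − 15·p_2)/p_2.
At the given prices: q_1* = 15·5/12.75 = 5.8824, and q_2* = 10.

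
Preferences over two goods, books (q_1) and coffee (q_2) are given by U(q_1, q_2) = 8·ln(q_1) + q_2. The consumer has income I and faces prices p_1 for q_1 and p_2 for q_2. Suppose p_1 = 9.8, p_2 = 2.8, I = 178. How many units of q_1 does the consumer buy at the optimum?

q_1* = 2.2857

MU_q_1 = 8/q_1, MU_q_2 = 1. Tangency: 8/q_1 = p_1/p_2.
So q_1*(p_1,p_2) = 8·p_2/p_1, independent of income; and q_2* = (I − 8·p_2)/p_2.
At the given prices: q_1* = 8·2.8/9.8 = 2.2857.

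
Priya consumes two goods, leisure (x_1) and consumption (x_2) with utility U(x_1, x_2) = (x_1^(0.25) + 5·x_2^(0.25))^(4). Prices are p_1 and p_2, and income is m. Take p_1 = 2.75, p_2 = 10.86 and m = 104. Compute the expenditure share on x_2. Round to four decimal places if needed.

share on x_2 = 0.844

With the ratio pinned down, the budget gives x_1* = m/(p_1 + p_2·(x_2/x_1)) and x_2* = (x_2/x_1)·x_1*.
Numerically x_2/x_1 = 1.369716, so x_1* = 104/(2.75 + 10.86·1.369716) = 5.9007 and x_2* = 1.369716·5.9007 = 8.0822.
Expenditure on x_2: 10.86·8.0822 = 87.7732; share = 0.844.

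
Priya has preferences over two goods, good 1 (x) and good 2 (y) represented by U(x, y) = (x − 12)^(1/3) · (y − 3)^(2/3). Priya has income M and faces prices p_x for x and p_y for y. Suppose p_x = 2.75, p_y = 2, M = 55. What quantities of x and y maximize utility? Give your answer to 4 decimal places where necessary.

x* = 13.9394, y* = 8.3333

This is Cobb-Douglas in (x−12, y−3): tangency gives 1/3·p_y·(y−3) = 2/3·p_x·(x−12).
After buying the subsistence bundle (12, 3), a share 1/3 of the remaining income goes to x: x* = 12 + 1/3·(M − 12p_x − 3p_y)/p_x.
Discretionary income = 55 − 12·2.75 − 3·2 = 16; x* = 12 + 1/3·16/2.75 = 13.9394; y* = 3 + 2/3·16/2 = 8.3333.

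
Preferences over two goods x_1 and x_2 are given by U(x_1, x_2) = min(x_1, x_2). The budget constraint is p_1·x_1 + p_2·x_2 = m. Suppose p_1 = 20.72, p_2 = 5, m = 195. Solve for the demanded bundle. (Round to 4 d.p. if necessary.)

x_1* = 7.5816, x_2* = 7.5816

With perfect complements, no substitution: consume in ratio x_1:x_2 = 1:1.
Budget: p_1·x_1 + p_2·x_1 = m, so (p_1 + p_2)·x_1 = m.
Demand: x_1*(p_1,p_2,m) = m/(p_1 + p_2), x_2* = m/(p_1 + p_2).
Here 20.72 + 5 = 25.72, giving x_1* = 7.5816 and x_2* = 7.5816.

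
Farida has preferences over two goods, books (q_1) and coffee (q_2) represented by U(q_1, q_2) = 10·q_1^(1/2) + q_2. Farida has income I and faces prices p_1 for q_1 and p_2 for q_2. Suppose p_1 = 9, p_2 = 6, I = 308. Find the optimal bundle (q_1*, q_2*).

q_1* = 11.1111, q_2* = 34.6667

Set MRS = p_1/p_2: 5·q_1^(−1/2) = p_1/p_2.
Solve: √q_1 = 5·p_2/p_1, so q_1*(p_1,p_2) = (5·p_2/p_1)², and q_2* = (I − p_1·q_1*)/p_2.
Plugging in: q_1* = (5·6/9)² = 11.1111, q_2* = 34.6667.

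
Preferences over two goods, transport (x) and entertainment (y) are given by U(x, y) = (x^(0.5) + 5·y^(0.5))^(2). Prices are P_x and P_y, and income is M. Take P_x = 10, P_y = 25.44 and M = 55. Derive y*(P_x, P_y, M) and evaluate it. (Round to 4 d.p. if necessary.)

With the ratio pinned down, the budget gives x* = M/(P_x + P_y·(y/x)) and y* = (y/x)·x*.
Numerically y/x = 3.862832, so x* = 55/(10 + 25.44·3.862832) = 0.508 and y* = 3.862832·0.508 = 1.9623.

y* = 1.9623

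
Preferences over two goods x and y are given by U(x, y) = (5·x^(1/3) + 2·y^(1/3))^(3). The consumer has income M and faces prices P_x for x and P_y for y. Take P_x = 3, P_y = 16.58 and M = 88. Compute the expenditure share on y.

share on y = 0.0972

From the CES first-order condition, (5/2)·(y/x)^(2/3) = P_x/P_y.
Solve for the ratio: y/x = [(2/5)·P_x/P_y]^(1.5).
Substitute y = (y/x)·x into the budget: x* = M/(P_x + P_y·(y/x)).
Numerically y/x = 0.019471, so x* = 88/(3 + 16.58·0.019471) = 26.4834 and y* = 0.019471·26.4834 = 0.5157.
Expenditure on y: 16.58·0.5157 = 8.5498; share = 0.0972.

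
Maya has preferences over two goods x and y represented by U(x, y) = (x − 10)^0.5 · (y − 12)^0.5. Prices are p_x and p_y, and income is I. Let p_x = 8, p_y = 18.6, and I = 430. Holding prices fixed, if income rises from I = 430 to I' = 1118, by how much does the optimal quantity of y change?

Δy* = 18.4946

Substituting into the budget: x* = 10 + 0.5·(I − 10·p_x − 12·p_y)/p_x, and y* = 12 + 0.5·(…)/p_y.
Discretionary income = 430 − 10·8 − 12·18.6 = 126.8; y* = 12 + 0.5·126.8/18.6 = 15.4086.
At I' = 1118: y* = 33.9032. Change: 33.9032 − 15.4086 = 18.4946.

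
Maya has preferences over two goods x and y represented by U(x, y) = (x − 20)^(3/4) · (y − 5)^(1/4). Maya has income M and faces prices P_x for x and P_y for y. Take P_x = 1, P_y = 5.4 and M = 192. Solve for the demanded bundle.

Let x' = x−20, y' = y−5. MRS = 3·y'/x' = P_x/P_y.
Substituting into the budget: x* = 20 + 0.75·(M − 20·P_x − 5·P_y)/P_x, and y* = 5 + 0.25·(…)/P_y.
Discretionary income = 192 − 20·1 − 5·5.4 = 145; x* = 20 + 0.75·145/1 = 128.75; y* = 5 + 0.25·145/5.4 = 11.713.

x* = 128.75, y* = 11.713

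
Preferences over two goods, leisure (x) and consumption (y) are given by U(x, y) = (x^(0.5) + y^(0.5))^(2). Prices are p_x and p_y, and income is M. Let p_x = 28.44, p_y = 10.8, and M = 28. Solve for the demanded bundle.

MU_x ∝ x^(-0.5), MU_y ∝ y^(-0.5), so MRS = (y/x)^(0.5) = p_x/p_y.
Hence y/x = (p_x/p_y)^(1/(0.5)), i.e. raised to the 2 power.
With the ratio pinned down, the budget gives x* = M/(p_x + p_y·(y/x)) and y* = (y/x)·x*.
Numerically y/x = 6.934444, so x* = 28/(28.44 + 10.8·6.934444) = 0.271 and y* = 6.934444·0.271 = 1.879.

x* = 0.271, y* = 1.879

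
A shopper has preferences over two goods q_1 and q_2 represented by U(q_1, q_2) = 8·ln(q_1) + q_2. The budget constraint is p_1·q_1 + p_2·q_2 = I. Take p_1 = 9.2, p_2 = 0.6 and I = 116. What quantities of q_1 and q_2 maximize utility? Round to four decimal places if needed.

MU_q_1 = 8/q_1, MU_q_2 = 1. Tangency: 8/q_1 = p_1/p_2.
So q_1*(p_1,p_2) = 8·p_2/p_1, independent of income; and q_2* = (I − 8·p_2)/p_2.
At the given prices: q_1* = 8·0.6/9.2 = 0.5217, and q_2* = 185.3333.

q_1* = 0.5217, q_2* = 185.3333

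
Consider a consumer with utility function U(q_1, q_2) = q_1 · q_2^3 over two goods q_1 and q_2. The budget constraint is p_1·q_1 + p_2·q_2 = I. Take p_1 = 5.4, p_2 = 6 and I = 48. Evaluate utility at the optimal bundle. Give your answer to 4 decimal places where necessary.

V = 480

Tangency: MRS = (1/3)·q_2/q_1 = p_1/p_2.
Rearranging, p_2·q_2 = 3·p_1·q_1. Substituting into the budget gives p_1·q_1·(1 + 3) = I.
Demand: q_1*(p_1,p_2,I) = 0.25·I/p_1 and q_2* = 0.75·I/p_2.
At p_1=5.4, p_2=6, I=48: q_1* = 0.25·48/5.4 = 2.2222, q_2* = 6.
Utility at the optimum: U(2.2222, 6) = 480.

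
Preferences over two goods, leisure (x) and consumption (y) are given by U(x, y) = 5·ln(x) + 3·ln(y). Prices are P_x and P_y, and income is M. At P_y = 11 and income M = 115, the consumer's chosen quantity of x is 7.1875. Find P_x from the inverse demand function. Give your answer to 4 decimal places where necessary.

Tangency: MRS = (5/3)·y/x = P_x/P_y.
So 5·P_y·y = 3·P_x·x; combined with the budget, a share 0.625 of income goes to x.
Demand: x*(P_x,P_y,M) = 0.625·M/P_x and y* = 0.375·M/P_y.
Set x* = 7.1875 in the demand function and solve for P_x: P_x = 10.

P_x = 10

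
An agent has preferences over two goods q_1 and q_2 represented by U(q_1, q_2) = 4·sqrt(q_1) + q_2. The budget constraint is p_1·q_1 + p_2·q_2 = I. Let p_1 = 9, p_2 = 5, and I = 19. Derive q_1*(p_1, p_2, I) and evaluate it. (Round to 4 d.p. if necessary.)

MU_q_1 = 2/√q_1, MU_q_2 = 1. Tangency: 2/√q_1 = p_1/p_2.
Thus q_1* = (2·p_2/p_1)² — independent of I — with the rest of income spent on q_2.
Plugging in: q_1* = (2·5/9)² = 1.2346.

q_1* = 1.2346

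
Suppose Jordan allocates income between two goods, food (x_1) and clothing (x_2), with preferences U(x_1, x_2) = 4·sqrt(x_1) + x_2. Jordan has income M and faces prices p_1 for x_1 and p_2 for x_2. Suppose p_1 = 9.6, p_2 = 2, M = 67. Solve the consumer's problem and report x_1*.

x_1* = 0.1736

Utility is quasi-linear in x_2; the FOC for x_1 is 2/√x_1 = p_1/p_2.
Thus x_1* = (2·p_2/p_1)² — independent of M — with the rest of income spent on x_2.
Plugging in: x_1* = (2·2/9.6)² = 0.1736.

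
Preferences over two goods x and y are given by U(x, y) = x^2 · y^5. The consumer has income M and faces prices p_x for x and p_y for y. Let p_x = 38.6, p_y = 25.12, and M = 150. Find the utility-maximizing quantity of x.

x* = 1.1103

The MRS is (2/5)·y/x. Set MRS = p_x/p_y.
Rearranging, p_y·y = (5/2)·p_x·x. Substituting into the budget gives p_x·x·(1 + (5/2)) = M.
Demand: x*(p_x,p_y,M) = 2/7·M/p_x and y* = 5/7·M/p_y.
At p_x=38.6, p_y=25.12, M=150: x* = 2/7·150/38.6 = 1.1103.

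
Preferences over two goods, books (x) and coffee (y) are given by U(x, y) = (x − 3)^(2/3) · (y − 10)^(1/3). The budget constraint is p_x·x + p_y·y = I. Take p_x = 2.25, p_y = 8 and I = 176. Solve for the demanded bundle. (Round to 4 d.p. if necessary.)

Let x' = x−3, y' = y−10. MRS = 2·y'/x' = p_x/p_y.
After buying the subsistence bundle (3, 10), a share 2/3 of the remaining income goes to x: x* = 3 + 2/3·(I − 3p_x − 10p_y)/p_x.
Discretionary income = 176 − 3·2.25 − 10·8 = 89.25; x* = 3 + 2/3·89.25/2.25 = 29.4444; y* = 10 + 1/3·89.25/8 = 13.7188.

x* = 29.4444, y* = 13.7188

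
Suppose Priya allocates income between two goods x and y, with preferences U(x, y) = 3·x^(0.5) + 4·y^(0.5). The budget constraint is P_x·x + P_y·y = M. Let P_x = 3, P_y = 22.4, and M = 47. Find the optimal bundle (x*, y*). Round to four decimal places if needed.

x* = 12.6538, y* = 0.4035

From the CES first-order condition, (3/4)·(y/x)^(0.5) = P_x/P_y.
Solve for the ratio: y/x = [(4/3)·P_x/P_y]^(2).
Substitute y = (y/x)·x into the budget: x* = M/(P_x + P_y·(y/x)).
Numerically y/x = 0.031888, so x* = 47/(3 + 22.4·0.031888) = 12.6538 and y* = 0.031888·12.6538 = 0.4035.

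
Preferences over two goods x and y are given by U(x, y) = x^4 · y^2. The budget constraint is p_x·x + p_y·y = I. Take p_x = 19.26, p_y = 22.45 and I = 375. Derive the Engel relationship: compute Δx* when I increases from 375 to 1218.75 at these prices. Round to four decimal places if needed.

Tangency: MRS = 2·y/x = p_x/p_y.
Rearranging, p_y·y = (1/2)·p_x·x. Substituting into the budget gives p_x·x·(1 + (1/2)) = I.
Demand: x*(p_x,p_y,I) = 2/3·I/p_x and y* = 1/3·I/p_y.
At p_x=19.26, p_y=22.45, I=375: x* = 2/3·375/19.26 = 12.9803.
At I' = 1218.75: x* = 42.1859. Change: 42.1859 − 12.9803 = 29.2056.

Δx* = 29.2056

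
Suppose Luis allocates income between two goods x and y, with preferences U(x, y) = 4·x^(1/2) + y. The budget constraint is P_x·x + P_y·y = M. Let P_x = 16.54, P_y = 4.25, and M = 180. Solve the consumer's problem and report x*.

x* = 0.2641

Set MRS = P_x/P_y: 2·x^(−1/2) = P_x/P_y.
Solve: √x = 2·P_y/P_x, so x*(P_x,P_y) = (2·P_y/P_x)², and y* = (M − P_x·x*)/P_y.
Plugging in: x* = (2·4.25/16.54)² = 0.2641.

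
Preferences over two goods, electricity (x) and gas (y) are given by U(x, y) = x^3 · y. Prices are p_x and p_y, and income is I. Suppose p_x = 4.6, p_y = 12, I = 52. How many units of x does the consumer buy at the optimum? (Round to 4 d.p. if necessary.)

Tangency: MRS = 3·y/x = p_x/p_y.
So 3·p_y·y = p_x·x; combined with the budget, a share 0.75 of income goes to x.
Demand: x*(p_x,p_y,I) = 0.75·I/p_x and y* = 0.25·I/p_y.
At p_x=4.6, p_y=12, I=52: x* = 0.75·52/4.6 = 8.4783.

x* = 8.4783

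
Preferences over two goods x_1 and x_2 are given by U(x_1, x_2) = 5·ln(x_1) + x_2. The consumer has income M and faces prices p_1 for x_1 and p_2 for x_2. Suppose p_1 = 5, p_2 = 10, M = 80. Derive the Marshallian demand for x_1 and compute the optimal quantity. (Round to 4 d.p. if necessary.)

x_1* = 10

So x_1*(p_1,p_2) = 5·p_2/p_1, independent of income; and x_2* = (M − 5·p_2)/p_2.
At the given prices: x_1* = 5·10/5 = 10.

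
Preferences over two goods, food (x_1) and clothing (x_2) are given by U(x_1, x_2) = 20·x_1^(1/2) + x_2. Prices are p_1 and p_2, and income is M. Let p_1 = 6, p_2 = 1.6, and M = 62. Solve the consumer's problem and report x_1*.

x_1* = 7.1111

Solve: √x_1 = 10·p_2/p_1, so x_1*(p_1,p_2) = (10·p_2/p_1)², and x_2* = (M − p_1·x_1*)/p_2.
Plugging in: x_1* = (10·1.6/6)² = 7.1111.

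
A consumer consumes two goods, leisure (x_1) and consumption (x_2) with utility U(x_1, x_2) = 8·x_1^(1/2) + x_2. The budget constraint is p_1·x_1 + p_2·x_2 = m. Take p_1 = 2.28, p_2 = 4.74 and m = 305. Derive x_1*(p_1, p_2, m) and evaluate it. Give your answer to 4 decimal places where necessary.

Utility is quasi-linear in x_2; the FOC for x_1 is 4/√x_1 = p_1/p_2.
Solve: √x_1 = 4·p_2/p_1, so x_1*(p_1,p_2) = (4·p_2/p_1)², and x_2* = (m − p_1·x_1*)/p_2.
Plugging in: x_1* = (4·4.74/2.28)² = 69.1524.

x_1* = 69.1524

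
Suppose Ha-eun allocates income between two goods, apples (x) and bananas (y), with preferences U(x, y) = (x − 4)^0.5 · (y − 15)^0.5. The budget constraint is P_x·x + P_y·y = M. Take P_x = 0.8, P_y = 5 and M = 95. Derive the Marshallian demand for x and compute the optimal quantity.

Let x' = x−4, y' = y−15. MRS = y'/x' = P_x/P_y.
Substituting into the budget: x* = 4 + 0.5·(M − 4·P_x − 15·P_y)/P_x, and y* = 15 + 0.5·(…)/P_y.
Discretionary income = 95 − 4·0.8 − 15·5 = 16.8; x* = 4 + 0.5·16.8/0.8 = 14.5.

x* = 14.5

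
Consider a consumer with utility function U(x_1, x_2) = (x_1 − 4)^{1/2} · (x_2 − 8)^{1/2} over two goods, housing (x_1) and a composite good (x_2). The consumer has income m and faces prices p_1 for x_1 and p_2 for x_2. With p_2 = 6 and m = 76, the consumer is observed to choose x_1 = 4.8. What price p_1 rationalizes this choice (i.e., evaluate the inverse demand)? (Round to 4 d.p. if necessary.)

This is Cobb-Douglas in (x_1−4, x_2−8): tangency gives 0.5·p_2·(x_2−8) = 0.5·p_1·(x_1−4).
After buying the subsistence bundle (4, 8), a share 0.5 of the remaining income goes to x_1: x_1* = 4 + 0.5·(m − 4p_1 − 8p_2)/p_1.
Set x_1* = 4.8 in the demand function and solve for p_1: p_1 = 5.

p_1 = 5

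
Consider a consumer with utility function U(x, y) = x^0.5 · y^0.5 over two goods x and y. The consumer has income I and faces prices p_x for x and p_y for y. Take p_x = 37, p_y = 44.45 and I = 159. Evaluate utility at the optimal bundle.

V = 1.9603

The MRS is y/x. Set MRS = p_x/p_y.
So 0.5·p_y·y = 0.5·p_x·x; combined with the budget, a share 0.5 of income goes to x.
Demand: x*(p_x,p_y,I) = 0.5·I/p_x and y* = 0.5·I/p_y.
At p_x=37, p_y=44.45, I=159: x* = 0.5·159/37 = 2.1486, y* = 1.7885.
Utility at the optimum: U(2.1486, 1.7885) = 1.9603.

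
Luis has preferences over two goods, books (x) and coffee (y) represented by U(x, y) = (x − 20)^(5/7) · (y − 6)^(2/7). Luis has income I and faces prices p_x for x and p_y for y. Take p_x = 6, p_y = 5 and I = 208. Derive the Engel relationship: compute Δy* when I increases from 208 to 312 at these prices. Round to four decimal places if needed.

Δy* = 5.9429

This is Cobb-Douglas in (x−20, y−6): tangency gives 5/7·p_y·(y−6) = 2/7·p_x·(x−20).
Substituting into the budget: x* = 20 + 5/7·(I − 20·p_x − 6·p_y)/p_x, and y* = 6 + 2/7·(…)/p_y.
Discretionary income = 208 − 20·6 − 6·5 = 58; y* = 6 + 2/7·58/5 = 9.3143.
At I' = 312: y* = 15.2571. Change: 15.2571 − 9.3143 = 5.9429.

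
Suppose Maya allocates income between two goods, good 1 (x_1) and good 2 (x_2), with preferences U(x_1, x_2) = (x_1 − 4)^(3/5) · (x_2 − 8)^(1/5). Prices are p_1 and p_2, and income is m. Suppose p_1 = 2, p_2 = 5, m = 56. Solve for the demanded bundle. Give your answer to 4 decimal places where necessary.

x_1* = 7, x_2* = 8.4

Discretionary income = 56 − 4·2 − 8·5 = 8; x_1* = 4 + 0.75·8/2 = 7; x_2* = 8 + 0.25·8/5 = 8.4.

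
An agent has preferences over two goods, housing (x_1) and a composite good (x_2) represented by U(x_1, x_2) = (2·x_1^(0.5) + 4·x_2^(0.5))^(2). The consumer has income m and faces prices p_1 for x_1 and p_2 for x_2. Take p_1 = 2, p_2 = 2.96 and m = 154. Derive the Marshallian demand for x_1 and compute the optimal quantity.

From the CES first-order condition, (1/2)·(x_2/x_1)^(0.5) = p_1/p_2.
Hence x_2/x_1 = (2·p_1/p_2)^(1/(0.5)), i.e. raised to the 2 power.
With the ratio pinned down, the budget gives x_1* = m/(p_1 + p_2·(x_2/x_1)) and x_2* = (x_2/x_1)·x_1*.
Numerically x_2/x_1 = 1.82615, so x_1* = 154/(2 + 2.96·1.82615) = 20.7956.

x_1* = 20.7956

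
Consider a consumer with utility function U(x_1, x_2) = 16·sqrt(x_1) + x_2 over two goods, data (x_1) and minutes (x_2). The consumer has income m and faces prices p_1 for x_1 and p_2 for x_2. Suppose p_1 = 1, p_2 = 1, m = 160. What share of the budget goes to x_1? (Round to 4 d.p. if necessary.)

share on x_1 = 0.4

Utility is quasi-linear in x_2; the FOC for x_1 is 8/√x_1 = p_1/p_2.
Thus x_1* = (8·p_2/p_1)² — independent of m — with the rest of income spent on x_2.
Plugging in: x_1* = (8·1/1)² = 64, x_2* = 96.
Expenditure on x_1: 1·64 = 64; share = 0.4.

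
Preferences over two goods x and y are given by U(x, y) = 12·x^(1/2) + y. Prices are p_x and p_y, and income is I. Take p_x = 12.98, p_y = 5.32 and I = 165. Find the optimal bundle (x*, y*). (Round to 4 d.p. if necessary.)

x* = 6.0475, y* = 16.26

MU_x = 6/√x, MU_y = 1. Tangency: 6/√x = p_x/p_y.
Thus x* = (6·p_y/p_x)² — independent of I — with the rest of income spent on y.
Plugging in: x* = (6·5.32/12.98)² = 6.0475, y* = 16.26.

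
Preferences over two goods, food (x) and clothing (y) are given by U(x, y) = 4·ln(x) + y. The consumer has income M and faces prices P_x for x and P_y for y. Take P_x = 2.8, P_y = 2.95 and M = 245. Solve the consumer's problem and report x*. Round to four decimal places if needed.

So x*(P_x,P_y) = 4·P_y/P_x, independent of income; and y* = (M − 4·P_y)/P_y.
At the given prices: x* = 4·2.95/2.8 = 4.2143.

x* = 4.2143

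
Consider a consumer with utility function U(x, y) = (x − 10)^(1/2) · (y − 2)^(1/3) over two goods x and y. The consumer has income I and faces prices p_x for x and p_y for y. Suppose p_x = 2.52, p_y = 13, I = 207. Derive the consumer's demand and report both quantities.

Discretionary income = 207 − 10·2.52 − 2·13 = 155.8; x* = 10 + 0.6·155.8/2.52 = 47.0952; y* = 2 + 0.4·155.8/13 = 6.7938.

x* = 47.0952, y* = 6.7938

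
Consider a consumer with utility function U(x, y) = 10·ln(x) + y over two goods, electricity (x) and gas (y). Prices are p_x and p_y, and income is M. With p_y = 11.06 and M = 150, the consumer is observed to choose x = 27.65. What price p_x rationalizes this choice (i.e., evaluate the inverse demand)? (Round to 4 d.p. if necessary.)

MU_x = 10/x, MU_y = 1. Tangency: 10/x = p_x/p_y.
So x*(p_x,p_y) = 10·p_y/p_x, independent of income; and y* = (M − 10·p_y)/p_y.
Set x* = 27.65 in the demand function and solve for p_x: p_x = 4.

p_x = 4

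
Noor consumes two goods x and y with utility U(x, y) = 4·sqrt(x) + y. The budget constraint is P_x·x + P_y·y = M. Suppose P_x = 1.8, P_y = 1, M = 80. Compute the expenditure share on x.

Set MRS = P_x/P_y: 2·x^(−1/2) = P_x/P_y.
Solve: √x = 2·P_y/P_x, so x*(P_x,P_y) = (2·P_y/P_x)², and y* = (M − P_x·x*)/P_y.
Plugging in: x* = (2·1/1.8)² = 1.2346, y* = 77.7778.
Expenditure on x: 1.8·1.2346 = 2.2222; share = 0.0278.

share on x = 0.0278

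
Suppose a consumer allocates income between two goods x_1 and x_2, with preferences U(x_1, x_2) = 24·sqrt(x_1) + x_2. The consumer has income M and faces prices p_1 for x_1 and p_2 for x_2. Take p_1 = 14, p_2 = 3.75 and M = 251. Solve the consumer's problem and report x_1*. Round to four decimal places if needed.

Set MRS = p_1/p_2: 12·x_1^(−1/2) = p_1/p_2.
Thus x_1* = (12·p_2/p_1)² — independent of M — with the rest of income spent on x_2.
Plugging in: x_1* = (12·3.75/14)² = 10.3316.

x_1* = 10.3316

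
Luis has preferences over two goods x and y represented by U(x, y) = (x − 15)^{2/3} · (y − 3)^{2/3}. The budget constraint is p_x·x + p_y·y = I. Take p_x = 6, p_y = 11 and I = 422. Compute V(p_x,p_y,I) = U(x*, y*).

V = 48.5839

MRS = (y−3)/(x−15). Tangency with p_x/p_y gives y−3 = (p_x/p_y)·(x−15).
Substituting into the budget: x* = 15 + 0.5·(I − 15·p_x − 3·p_y)/p_x, and y* = 3 + 0.5·(…)/p_y.
Discretionary income = 422 − 15·6 − 3·11 = 299; x* = 15 + 0.5·299/6 = 39.9167; y* = 3 + 0.5·299/11 = 16.5909.
Utility at the optimum: U(39.9167, 16.5909) = 48.5839.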